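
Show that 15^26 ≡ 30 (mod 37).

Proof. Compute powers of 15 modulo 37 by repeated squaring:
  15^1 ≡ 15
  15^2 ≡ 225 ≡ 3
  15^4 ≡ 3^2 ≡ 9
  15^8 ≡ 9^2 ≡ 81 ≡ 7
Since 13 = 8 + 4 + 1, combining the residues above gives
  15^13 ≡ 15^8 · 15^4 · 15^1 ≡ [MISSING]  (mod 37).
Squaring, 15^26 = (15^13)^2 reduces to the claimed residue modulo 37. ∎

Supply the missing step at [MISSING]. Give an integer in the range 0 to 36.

15^8 · 15^4 · 15^1 ≡ 7 · 9 · 15 = 945.
945 mod 37 = 20, so 15^13 ≡ 20 (mod 37).

20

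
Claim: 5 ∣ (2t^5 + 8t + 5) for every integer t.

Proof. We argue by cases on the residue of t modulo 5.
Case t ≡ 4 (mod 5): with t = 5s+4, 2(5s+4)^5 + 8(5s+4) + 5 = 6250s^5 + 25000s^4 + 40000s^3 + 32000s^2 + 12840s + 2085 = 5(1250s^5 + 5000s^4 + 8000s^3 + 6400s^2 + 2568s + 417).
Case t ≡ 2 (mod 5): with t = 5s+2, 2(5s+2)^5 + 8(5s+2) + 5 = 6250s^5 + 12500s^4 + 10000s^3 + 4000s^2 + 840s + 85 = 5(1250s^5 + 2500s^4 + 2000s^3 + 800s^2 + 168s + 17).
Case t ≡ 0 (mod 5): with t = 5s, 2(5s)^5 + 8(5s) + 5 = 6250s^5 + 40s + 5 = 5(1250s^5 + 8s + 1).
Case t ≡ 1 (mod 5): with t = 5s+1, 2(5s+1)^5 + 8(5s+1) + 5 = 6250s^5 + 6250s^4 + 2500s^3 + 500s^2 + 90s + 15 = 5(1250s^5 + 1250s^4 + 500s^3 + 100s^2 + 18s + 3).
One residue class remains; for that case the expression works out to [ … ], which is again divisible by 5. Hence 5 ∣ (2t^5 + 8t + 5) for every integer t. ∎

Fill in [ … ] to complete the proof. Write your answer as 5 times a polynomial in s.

The residues treated are {4, 2, 0, 1}, so the missing case is t ≡ 3 (mod 5); write t = 5s+3.
Then 2(5s+3)^5 + 8(5s+3) + 5 = 6250s^5 + 18750s^4 + 22500s^3 + 13500s^2 + 4090s + 515 = 5(1250s^5 + 3750s^4 + 4500s^3 + 2700s^2 + 818s + 103).

5(1250s^5 + 3750s^4 + 4500s^3 + 2700s^2 + 818s + 103)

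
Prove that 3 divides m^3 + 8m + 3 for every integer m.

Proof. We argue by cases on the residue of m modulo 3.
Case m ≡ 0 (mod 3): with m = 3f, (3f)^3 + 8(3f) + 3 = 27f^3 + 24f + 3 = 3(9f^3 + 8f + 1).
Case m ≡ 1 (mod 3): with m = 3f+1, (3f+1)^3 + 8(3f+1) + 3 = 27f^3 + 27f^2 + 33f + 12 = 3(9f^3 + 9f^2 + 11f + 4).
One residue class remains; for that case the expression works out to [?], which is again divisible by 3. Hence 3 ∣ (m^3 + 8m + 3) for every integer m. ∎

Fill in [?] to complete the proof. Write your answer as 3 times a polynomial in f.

3(9f^3 + 18f^2 + 20f + 9)

The residues treated are {0, 1}, so the missing case is m ≡ 2 (mod 3); write m = 3f+2.
Then (3f+2)^3 + 8(3f+2) + 3 = 27f^3 + 54f^2 + 60f + 27 = 3(9f^3 + 18f^2 + 20f + 9).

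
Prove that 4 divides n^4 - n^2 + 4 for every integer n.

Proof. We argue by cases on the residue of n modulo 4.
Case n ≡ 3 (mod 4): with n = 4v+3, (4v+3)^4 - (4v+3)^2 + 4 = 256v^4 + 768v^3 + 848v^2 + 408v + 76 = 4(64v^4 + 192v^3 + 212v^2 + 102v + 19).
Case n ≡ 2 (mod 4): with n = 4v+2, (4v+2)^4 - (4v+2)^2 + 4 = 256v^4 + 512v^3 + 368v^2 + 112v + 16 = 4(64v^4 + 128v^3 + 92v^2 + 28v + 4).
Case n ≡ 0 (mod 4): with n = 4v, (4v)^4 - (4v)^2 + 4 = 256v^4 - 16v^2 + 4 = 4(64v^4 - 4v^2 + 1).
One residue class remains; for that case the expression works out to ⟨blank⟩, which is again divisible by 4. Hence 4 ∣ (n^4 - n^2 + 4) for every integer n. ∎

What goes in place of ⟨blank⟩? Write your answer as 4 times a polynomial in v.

The residues treated are {3, 2, 0}, so the missing case is n ≡ 1 (mod 4); write n = 4v+1.
Then (4v+1)^4 - (4v+1)^2 + 4 = 256v^4 + 256v^3 + 80v^2 + 8v + 4 = 4(64v^4 + 64v^3 + 20v^2 + 2v + 1).

4(64v^4 + 64v^3 + 20v^2 + 2v + 1)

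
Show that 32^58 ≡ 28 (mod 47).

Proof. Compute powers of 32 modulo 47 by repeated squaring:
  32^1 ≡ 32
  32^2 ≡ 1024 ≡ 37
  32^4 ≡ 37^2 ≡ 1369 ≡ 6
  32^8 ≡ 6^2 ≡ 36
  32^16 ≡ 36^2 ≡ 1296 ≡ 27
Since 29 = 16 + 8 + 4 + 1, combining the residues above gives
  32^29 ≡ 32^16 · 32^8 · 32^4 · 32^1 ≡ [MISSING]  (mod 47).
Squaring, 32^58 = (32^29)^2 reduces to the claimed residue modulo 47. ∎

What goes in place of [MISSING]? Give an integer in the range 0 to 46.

34

32^16 · 32^8 · 32^4 · 32^1 ≡ 27 · 36 · 6 · 32 = 186624.
186624 mod 47 = 34, so 32^29 ≡ 34 (mod 47).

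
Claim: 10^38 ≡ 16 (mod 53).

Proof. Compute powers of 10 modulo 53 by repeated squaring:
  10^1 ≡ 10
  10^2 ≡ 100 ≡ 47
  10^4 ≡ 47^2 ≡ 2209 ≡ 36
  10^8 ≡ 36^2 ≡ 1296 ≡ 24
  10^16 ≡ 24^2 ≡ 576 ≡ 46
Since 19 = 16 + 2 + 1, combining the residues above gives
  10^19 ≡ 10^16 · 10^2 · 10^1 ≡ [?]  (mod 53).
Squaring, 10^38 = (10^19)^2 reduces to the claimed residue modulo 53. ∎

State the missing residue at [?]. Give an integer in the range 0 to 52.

49

10^16 · 10^2 · 10^1 ≡ 46 · 47 · 10 = 21620.
21620 mod 53 = 49, so 10^19 ≡ 49 (mod 53).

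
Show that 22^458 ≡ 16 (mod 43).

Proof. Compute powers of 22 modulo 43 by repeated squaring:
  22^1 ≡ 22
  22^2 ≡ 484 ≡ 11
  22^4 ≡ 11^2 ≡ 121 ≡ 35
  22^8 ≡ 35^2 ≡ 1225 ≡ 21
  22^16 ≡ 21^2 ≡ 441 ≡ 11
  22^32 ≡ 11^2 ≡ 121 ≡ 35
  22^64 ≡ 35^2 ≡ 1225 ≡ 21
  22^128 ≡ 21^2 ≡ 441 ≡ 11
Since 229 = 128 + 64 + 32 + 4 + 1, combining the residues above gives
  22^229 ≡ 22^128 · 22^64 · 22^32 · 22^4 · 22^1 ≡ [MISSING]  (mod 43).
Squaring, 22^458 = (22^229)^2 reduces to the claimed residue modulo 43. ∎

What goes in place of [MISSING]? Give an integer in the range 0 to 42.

Multiply the listed residues: 11 · 21 · 35 · 35 · 22 = 231 → 8085 → 282975 → 6225450.
Reducing modulo 43: 6225450 = 144777·43 + 39, so 22^229 ≡ 39.

39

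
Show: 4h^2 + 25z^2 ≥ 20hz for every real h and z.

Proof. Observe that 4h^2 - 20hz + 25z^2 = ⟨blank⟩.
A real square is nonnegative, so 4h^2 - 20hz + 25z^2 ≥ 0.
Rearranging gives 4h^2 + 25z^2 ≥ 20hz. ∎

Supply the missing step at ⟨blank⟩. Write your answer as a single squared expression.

(2h - 5z)^2

4h^2 - 20hz + 25z^2 is a perfect-square trinomial: the outer terms are (2h)^2 and (5z)^2, and the cross term is -2·2h·5z.
So 4h^2 - 20hz + 25z^2 = (2h - 5z)^2 ≥ 0.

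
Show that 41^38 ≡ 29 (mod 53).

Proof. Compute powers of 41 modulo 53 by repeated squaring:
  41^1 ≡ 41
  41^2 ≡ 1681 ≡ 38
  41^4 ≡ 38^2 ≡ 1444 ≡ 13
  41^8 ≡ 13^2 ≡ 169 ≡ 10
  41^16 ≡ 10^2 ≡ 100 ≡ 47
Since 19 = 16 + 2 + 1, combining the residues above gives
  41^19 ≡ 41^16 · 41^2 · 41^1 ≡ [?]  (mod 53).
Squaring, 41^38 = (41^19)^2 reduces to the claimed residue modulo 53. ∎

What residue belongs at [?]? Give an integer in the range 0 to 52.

41^16 · 41^2 · 41^1 ≡ 47 · 38 · 41 = 73226.
73226 mod 53 = 33, so 41^19 ≡ 33 (mod 53).

33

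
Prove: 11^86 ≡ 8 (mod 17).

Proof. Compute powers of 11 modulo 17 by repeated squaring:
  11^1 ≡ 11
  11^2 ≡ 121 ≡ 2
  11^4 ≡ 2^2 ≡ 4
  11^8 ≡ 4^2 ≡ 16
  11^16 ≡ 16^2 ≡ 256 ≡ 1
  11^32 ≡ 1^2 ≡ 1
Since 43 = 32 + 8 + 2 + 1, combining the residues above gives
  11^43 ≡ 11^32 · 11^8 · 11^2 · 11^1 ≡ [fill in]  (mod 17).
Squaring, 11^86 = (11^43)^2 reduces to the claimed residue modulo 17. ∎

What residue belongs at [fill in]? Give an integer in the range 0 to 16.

11^32 · 11^8 · 11^2 · 11^1 ≡ 1 · 16 · 2 · 11 = 352.
352 mod 17 = 12, so 11^43 ≡ 12 (mod 17).

12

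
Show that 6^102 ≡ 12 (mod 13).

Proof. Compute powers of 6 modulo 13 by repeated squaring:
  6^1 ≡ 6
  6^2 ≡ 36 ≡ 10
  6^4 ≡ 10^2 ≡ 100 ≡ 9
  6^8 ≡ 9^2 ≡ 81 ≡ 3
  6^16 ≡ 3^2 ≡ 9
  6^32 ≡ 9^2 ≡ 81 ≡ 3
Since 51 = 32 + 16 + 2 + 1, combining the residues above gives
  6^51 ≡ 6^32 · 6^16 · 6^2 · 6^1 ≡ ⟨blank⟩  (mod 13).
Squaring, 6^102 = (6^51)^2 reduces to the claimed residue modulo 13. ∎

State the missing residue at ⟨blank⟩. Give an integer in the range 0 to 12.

6^32 · 6^16 · 6^2 · 6^1 ≡ 3 · 9 · 10 · 6 = 1620.
1620 mod 13 = 8, so 6^51 ≡ 8 (mod 13).

8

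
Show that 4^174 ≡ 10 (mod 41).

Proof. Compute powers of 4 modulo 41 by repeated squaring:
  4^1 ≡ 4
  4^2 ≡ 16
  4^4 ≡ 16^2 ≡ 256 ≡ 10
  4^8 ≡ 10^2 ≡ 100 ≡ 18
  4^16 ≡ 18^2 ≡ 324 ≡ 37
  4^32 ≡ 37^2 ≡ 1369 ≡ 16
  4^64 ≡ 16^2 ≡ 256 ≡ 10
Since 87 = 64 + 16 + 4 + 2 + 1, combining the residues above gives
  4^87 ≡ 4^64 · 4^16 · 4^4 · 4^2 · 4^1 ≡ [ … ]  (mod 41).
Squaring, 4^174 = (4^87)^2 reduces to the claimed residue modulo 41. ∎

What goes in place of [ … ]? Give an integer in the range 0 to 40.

25

4^64 · 4^16 · 4^4 · 4^2 · 4^1 ≡ 10 · 37 · 10 · 16 · 4 = 236800.
236800 mod 41 = 25, so 4^87 ≡ 25 (mod 41).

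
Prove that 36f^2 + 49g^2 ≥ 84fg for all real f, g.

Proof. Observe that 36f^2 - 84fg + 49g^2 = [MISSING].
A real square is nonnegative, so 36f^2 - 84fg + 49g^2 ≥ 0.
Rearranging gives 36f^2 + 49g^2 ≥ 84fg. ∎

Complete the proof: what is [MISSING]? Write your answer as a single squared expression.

The leading and trailing coefficients are 6^2 and 7^2, and 84 = 2·6·7, so the trinomial is (6f - 7g)^2.
Hence 36f^2 - 84fg + 49g^2 ≥ 0.

(6f - 7g)^2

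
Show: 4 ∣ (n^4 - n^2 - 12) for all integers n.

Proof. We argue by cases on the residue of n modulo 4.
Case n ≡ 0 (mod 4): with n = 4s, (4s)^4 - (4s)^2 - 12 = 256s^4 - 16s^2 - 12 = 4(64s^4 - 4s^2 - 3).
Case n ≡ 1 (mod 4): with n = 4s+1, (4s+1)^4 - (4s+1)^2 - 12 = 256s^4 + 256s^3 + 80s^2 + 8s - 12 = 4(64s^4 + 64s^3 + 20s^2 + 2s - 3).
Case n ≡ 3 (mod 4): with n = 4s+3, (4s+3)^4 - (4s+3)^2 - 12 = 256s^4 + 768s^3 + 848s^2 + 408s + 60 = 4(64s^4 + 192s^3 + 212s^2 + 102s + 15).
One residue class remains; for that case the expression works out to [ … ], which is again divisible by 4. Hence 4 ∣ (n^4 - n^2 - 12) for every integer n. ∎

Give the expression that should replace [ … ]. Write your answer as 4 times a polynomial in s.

4(64s^4 + 128s^3 + 92s^2 + 28s)

Only n ≡ 2 (mod 4) is unaccounted for. Put n = 4s+2:
(4s+2)^4 - (4s+2)^2 - 12 expands to 256s^4 + 512s^3 + 368s^2 + 112s,
and factoring out 4 leaves 4(64s^4 + 128s^3 + 92s^2 + 28s).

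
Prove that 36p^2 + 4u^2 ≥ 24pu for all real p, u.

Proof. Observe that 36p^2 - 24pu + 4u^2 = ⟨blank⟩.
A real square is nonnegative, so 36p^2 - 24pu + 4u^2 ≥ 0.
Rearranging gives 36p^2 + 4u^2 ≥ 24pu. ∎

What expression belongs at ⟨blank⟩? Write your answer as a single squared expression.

The leading and trailing coefficients are 6^2 and 2^2, and 24 = 2·6·2, so the trinomial is (6p - 2u)^2.
Hence 36p^2 - 24pu + 4u^2 ≥ 0.

(6p - 2u)^2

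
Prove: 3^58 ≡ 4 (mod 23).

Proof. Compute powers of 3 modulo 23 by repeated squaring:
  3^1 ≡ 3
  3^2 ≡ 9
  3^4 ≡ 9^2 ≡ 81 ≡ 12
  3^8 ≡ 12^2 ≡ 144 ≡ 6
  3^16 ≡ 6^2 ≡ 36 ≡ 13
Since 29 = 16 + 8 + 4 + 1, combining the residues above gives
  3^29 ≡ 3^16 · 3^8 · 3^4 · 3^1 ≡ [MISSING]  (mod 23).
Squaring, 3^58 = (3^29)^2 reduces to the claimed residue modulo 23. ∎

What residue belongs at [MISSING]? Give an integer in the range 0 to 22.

Multiply the listed residues: 13 · 6 · 12 · 3 = 78 → 936 → 2808.
Reducing modulo 23: 2808 = 122·23 + 2, so 3^29 ≡ 2.

2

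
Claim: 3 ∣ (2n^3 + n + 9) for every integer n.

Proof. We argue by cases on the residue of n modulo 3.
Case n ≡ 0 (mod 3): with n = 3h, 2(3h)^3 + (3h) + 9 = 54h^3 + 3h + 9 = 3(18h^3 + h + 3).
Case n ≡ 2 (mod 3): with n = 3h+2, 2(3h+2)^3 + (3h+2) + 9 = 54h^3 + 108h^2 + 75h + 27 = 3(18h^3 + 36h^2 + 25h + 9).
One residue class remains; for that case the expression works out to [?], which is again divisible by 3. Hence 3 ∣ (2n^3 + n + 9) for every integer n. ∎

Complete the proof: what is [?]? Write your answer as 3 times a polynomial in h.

3(18h^3 + 18h^2 + 7h + 4)

Only n ≡ 1 (mod 3) is unaccounted for. Put n = 3h+1:
2(3h+1)^3 + (3h+1) + 9 expands to 54h^3 + 54h^2 + 21h + 12,
and factoring out 3 leaves 3(18h^3 + 18h^2 + 7h + 4).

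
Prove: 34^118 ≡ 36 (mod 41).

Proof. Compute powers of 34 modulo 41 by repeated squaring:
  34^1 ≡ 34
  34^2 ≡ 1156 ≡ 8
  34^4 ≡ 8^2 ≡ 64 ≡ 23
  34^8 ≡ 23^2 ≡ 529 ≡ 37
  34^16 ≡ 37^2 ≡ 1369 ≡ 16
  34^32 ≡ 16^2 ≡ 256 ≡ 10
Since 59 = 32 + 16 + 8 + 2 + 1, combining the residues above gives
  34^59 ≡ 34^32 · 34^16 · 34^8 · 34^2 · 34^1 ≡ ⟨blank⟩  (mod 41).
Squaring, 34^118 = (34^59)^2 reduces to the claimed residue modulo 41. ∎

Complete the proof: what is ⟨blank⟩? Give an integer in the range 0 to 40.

34^32 · 34^16 · 34^8 · 34^2 · 34^1 ≡ 10 · 16 · 37 · 8 · 34 = 1610240.
1610240 mod 41 = 6, so 34^59 ≡ 6 (mod 41).

6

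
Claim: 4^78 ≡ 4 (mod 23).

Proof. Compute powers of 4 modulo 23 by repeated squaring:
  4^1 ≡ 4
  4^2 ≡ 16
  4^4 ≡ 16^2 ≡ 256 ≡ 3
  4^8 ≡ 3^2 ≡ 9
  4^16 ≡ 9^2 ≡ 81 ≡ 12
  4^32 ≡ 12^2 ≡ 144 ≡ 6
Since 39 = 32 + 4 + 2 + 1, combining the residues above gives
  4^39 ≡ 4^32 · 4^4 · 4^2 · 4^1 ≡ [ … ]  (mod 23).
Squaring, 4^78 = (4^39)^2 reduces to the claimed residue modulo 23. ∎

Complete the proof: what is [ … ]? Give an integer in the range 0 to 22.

2

4^32 · 4^4 · 4^2 · 4^1 ≡ 6 · 3 · 16 · 4 = 1152.
1152 mod 23 = 2, so 4^39 ≡ 2 (mod 23).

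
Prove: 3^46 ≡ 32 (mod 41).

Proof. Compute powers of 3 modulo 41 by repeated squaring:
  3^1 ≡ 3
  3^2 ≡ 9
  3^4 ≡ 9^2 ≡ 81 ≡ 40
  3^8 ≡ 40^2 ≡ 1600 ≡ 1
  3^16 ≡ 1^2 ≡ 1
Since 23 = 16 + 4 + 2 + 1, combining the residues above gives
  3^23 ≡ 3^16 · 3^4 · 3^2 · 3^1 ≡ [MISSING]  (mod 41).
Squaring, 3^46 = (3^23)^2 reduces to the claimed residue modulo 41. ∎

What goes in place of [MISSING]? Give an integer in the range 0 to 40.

3^16 · 3^4 · 3^2 · 3^1 ≡ 1 · 40 · 9 · 3 = 1080.
1080 mod 41 = 14, so 3^23 ≡ 14 (mod 41).

14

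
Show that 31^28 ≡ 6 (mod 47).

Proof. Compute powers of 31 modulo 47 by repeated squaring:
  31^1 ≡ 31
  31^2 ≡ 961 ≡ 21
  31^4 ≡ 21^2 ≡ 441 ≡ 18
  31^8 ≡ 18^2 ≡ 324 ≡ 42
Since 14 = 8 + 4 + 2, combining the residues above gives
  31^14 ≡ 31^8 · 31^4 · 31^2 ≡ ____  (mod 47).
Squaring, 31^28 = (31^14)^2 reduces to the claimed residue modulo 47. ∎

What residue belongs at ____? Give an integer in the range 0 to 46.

37

31^8 · 31^4 · 31^2 ≡ 42 · 18 · 21 = 15876.
15876 mod 47 = 37, so 31^14 ≡ 37 (mod 47).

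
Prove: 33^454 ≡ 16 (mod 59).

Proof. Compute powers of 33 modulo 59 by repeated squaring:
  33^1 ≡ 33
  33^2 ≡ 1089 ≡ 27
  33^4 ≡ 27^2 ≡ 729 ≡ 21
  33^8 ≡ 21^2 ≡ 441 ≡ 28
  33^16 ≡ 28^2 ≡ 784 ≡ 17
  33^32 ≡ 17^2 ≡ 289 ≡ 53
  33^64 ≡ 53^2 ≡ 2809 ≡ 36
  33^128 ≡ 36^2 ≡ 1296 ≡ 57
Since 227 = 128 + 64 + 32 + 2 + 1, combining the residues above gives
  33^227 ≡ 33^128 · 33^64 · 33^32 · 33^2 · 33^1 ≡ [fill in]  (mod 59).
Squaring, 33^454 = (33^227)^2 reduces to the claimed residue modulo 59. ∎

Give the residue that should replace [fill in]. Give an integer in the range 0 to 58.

55

Multiply the listed residues: 57 · 36 · 53 · 27 · 33 = 2052 → 108756 → 2936412 → 96901596.
Reducing modulo 59: 96901596 = 1642399·59 + 55, so 33^227 ≡ 55.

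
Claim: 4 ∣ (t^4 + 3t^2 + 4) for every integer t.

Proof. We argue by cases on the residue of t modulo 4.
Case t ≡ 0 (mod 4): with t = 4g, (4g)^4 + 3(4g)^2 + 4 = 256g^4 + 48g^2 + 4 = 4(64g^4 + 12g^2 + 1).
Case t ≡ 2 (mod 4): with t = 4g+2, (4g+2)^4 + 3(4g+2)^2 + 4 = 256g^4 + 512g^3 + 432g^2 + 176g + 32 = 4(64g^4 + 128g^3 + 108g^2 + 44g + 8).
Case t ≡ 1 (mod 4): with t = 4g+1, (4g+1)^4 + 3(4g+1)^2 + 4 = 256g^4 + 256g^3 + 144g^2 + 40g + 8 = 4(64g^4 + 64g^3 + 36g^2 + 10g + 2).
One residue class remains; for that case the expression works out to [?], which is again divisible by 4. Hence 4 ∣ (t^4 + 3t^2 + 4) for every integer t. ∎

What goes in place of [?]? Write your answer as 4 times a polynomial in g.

The residues treated are {0, 2, 1}, so the missing case is t ≡ 3 (mod 4); write t = 4g+3.
Then (4g+3)^4 + 3(4g+3)^2 + 4 = 256g^4 + 768g^3 + 912g^2 + 504g + 112 = 4(64g^4 + 192g^3 + 228g^2 + 126g + 28).

4(64g^4 + 192g^3 + 228g^2 + 126g + 28)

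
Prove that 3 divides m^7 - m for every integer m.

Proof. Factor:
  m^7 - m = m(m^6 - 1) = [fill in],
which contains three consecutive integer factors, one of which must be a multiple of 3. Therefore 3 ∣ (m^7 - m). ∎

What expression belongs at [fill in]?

m^6 - 1 = (m^2 - 1)(m^4 + m^2 + 1), and m^2 - 1 = (m-1)(m+1).
So m(m^6 - 1) = (m - 1)m(m + 1)(m^4 + m^2 + 1).

(m - 1)m(m + 1)(m^4 + m^2 + 1)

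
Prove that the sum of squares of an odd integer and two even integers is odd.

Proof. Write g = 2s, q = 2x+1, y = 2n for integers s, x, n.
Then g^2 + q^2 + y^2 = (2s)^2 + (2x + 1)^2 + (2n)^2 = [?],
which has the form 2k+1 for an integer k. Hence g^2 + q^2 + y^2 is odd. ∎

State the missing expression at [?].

2(2n^2 + 2s^2 + 2x^2 + 2x) + 1

(2s)^2 + (2x + 1)^2 + (2n)^2 = 4n^2 + 4s^2 + 4x^2 + 4x + 1
= 2(2n^2 + 2s^2 + 2x^2 + 2x) + 1.
Since 2n^2 + 2s^2 + 2x^2 + 2x is an integer, the sum of squares is of the form 2k+1 for an integer k.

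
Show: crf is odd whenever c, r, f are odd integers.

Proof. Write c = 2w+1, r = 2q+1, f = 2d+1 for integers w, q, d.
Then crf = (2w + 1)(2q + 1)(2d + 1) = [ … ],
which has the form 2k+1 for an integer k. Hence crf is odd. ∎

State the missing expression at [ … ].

(2w + 1)(2q + 1)(2d + 1) = 8dqw + 4dq + 4dw + 2d + 4qw + 2q + 2w + 1
= 2(4dqw + 2dq + 2dw + d + 2qw + q + w) + 1.
Since 4dqw + 2dq + 2dw + d + 2qw + q + w is an integer, the product is of the form 2k+1 for an integer k.

2(4dqw + 2dq + 2dw + d + 2qw + q + w) + 1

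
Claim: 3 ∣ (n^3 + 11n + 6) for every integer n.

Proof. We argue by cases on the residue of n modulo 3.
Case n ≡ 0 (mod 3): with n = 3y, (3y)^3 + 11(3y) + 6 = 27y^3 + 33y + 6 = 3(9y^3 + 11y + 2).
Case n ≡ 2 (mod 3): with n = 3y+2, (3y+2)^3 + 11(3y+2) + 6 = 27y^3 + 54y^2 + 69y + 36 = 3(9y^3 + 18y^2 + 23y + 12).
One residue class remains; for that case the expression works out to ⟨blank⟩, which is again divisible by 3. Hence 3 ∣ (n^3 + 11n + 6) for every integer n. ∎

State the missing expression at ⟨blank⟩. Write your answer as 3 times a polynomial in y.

Only n ≡ 1 (mod 3) is unaccounted for. Put n = 3y+1:
(3y+1)^3 + 11(3y+1) + 6 expands to 27y^3 + 27y^2 + 42y + 18,
and factoring out 3 leaves 3(9y^3 + 9y^2 + 14y + 6).

3(9y^3 + 9y^2 + 14y + 6)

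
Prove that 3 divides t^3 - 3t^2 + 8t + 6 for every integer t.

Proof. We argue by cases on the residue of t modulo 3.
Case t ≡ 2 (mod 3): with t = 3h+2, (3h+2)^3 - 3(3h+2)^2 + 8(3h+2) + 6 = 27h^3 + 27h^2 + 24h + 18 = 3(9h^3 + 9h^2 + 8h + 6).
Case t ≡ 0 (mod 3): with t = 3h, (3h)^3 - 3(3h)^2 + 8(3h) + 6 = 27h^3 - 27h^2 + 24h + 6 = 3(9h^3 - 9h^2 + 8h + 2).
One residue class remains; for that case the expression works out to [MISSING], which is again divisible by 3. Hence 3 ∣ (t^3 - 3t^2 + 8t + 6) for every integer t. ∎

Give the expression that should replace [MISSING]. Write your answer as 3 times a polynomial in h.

3(9h^3 + 5h + 4)

The residues treated are {2, 0}, so the missing case is t ≡ 1 (mod 3); write t = 3h+1.
Then (3h+1)^3 - 3(3h+1)^2 + 8(3h+1) + 6 = 27h^3 + 15h + 12 = 3(9h^3 + 5h + 4).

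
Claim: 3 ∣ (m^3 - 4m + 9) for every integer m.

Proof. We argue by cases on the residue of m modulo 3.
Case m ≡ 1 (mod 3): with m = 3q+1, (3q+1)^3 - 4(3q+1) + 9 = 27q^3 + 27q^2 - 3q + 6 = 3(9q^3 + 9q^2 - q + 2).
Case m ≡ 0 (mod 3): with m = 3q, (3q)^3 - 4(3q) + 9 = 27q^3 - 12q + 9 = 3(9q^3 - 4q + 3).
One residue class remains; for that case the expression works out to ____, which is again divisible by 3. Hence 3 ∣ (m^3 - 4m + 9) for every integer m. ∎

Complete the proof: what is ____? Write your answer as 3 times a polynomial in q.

3(9q^3 + 18q^2 + 8q + 3)

The residues treated are {1, 0}, so the missing case is m ≡ 2 (mod 3); write m = 3q+2.
Then (3q+2)^3 - 4(3q+2) + 9 = 27q^3 + 54q^2 + 24q + 9 = 3(9q^3 + 18q^2 + 8q + 3).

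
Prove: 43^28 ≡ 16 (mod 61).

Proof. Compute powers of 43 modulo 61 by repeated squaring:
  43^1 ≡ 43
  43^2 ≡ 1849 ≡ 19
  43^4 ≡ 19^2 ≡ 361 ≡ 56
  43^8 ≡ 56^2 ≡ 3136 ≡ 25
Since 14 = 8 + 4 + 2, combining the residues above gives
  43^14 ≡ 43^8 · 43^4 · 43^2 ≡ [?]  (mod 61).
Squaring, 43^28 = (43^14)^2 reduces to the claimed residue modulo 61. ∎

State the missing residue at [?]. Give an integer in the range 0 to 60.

Multiply the listed residues: 25 · 56 · 19 = 1400 → 26600.
Reducing modulo 61: 26600 = 436·61 + 4, so 43^14 ≡ 4.

4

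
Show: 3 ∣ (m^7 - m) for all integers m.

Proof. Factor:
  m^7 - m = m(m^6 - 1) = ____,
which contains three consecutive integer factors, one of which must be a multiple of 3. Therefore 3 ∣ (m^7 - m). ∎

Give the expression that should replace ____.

m^6 - 1 = (m^2 - 1)(m^4 + m^2 + 1), and m^2 - 1 = (m-1)(m+1).
So m(m^6 - 1) = (m - 1)m(m + 1)(m^4 + m^2 + 1).

(m - 1)m(m + 1)(m^4 + m^2 + 1)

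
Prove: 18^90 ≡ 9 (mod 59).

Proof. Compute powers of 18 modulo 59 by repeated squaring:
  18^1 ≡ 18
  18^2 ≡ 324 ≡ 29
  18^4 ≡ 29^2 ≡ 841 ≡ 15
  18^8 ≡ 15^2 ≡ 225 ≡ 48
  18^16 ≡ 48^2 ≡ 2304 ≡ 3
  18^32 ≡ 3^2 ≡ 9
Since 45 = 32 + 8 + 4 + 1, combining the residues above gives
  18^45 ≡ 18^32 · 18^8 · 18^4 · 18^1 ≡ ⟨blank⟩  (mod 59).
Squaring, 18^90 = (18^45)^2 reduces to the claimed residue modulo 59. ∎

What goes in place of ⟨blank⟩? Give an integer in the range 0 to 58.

56

Multiply the listed residues: 9 · 48 · 15 · 18 = 432 → 6480 → 116640.
Reducing modulo 59: 116640 = 1976·59 + 56, so 18^45 ≡ 56.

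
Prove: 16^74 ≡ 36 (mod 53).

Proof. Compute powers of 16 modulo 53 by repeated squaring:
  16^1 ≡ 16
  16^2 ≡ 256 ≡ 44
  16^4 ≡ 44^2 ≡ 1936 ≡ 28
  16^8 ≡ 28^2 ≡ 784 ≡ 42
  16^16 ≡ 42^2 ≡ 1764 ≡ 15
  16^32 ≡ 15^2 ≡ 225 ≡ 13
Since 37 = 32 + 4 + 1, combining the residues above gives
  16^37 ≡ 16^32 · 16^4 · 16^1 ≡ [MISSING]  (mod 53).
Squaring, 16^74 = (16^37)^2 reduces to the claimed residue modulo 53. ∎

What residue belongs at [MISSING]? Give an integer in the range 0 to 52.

16^32 · 16^4 · 16^1 ≡ 13 · 28 · 16 = 5824.
5824 mod 53 = 47, so 16^37 ≡ 47 (mod 53).

47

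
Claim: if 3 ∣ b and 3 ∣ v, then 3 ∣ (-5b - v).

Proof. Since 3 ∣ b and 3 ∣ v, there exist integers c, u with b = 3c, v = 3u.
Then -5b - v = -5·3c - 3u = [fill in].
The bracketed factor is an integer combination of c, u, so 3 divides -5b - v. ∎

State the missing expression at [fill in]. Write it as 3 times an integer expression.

3(-5c - u)

Pull the common 3 out of every term: -5·3c - 3u = 3(-5c - u).
-5c - u is an integer, which exhibits the divisibility.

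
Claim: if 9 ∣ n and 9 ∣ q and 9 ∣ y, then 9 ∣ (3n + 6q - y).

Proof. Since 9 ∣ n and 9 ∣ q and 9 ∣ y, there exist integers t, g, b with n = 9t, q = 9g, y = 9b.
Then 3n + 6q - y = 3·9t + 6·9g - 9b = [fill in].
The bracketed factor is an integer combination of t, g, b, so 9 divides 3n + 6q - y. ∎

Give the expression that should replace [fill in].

Pull the common 9 out of every term: 3·9t + 6·9g - 9b = 9(-b + 6g + 3t).
-b + 6g + 3t is an integer, which exhibits the divisibility.

9(-b + 6g + 3t)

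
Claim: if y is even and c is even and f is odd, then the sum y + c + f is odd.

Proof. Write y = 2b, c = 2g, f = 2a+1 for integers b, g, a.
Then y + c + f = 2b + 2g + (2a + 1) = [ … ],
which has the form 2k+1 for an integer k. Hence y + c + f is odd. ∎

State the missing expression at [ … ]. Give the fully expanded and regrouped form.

Expanding: 2b + 2g + (2a + 1) = 2a + 2b + 2g + 1.
Every term except the constant is even, so this is 2(a + b + g) + 1,
and a + b + g ∈ ℤ gives the required form.

2(a + b + g) + 1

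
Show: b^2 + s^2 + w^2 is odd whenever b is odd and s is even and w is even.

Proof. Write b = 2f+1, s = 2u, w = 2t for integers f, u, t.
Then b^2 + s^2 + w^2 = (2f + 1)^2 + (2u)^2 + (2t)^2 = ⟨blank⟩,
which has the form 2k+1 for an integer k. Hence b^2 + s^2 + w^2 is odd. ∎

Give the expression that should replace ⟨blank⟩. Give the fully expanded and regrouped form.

(2f + 1)^2 + (2u)^2 + (2t)^2 = 4f^2 + 4f + 4t^2 + 4u^2 + 1
= 2(2f^2 + 2f + 2t^2 + 2u^2) + 1.
Since 2f^2 + 2f + 2t^2 + 2u^2 is an integer, the sum of squares is of the form 2k+1 for an integer k.

2(2f^2 + 2f + 2t^2 + 2u^2) + 1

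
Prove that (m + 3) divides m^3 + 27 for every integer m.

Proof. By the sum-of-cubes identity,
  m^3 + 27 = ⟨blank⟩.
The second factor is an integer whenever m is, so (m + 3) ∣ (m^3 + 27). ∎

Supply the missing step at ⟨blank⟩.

(m + 3)(m^2 - 3m + 9)

a^3 + b^3 = (a + b)(a^2 - ab + b^2). With a = m, b = 3:
m^3 + 27 = (m + 3)(m^2 - 3m + 9).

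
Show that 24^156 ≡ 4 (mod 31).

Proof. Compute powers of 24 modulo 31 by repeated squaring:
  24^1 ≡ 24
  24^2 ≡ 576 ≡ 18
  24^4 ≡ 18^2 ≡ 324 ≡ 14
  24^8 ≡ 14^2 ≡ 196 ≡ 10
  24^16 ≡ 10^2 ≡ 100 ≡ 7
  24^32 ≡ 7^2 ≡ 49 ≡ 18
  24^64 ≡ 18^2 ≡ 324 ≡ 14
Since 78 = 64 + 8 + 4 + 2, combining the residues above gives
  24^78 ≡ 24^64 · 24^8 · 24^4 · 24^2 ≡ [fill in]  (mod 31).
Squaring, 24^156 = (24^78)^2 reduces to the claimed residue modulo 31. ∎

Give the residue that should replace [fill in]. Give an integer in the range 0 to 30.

24^64 · 24^8 · 24^4 · 24^2 ≡ 14 · 10 · 14 · 18 = 35280.
35280 mod 31 = 2, so 24^78 ≡ 2 (mod 31).

2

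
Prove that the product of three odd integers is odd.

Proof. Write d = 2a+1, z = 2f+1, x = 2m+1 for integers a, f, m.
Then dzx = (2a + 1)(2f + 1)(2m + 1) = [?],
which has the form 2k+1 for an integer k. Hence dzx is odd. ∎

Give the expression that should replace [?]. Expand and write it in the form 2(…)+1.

2(4afm + 2af + 2am + a + 2fm + f + m) + 1

Expanding: (2a + 1)(2f + 1)(2m + 1) = 8afm + 4af + 4am + 2a + 4fm + 2f + 2m + 1.
Every term except the constant is even, so this is 2(4afm + 2af + 2am + a + 2fm + f + m) + 1,
and 4afm + 2af + 2am + a + 2fm + f + m ∈ ℤ gives the required form.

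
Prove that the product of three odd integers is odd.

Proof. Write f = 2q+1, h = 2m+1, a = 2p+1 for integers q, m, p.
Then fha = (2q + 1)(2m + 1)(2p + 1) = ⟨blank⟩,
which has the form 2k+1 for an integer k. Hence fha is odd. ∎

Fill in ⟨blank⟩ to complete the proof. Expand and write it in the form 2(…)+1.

2(4mpq + 2mp + 2mq + m + 2pq + p + q) + 1

(2q + 1)(2m + 1)(2p + 1) = 8mpq + 4mp + 4mq + 2m + 4pq + 2p + 2q + 1
= 2(4mpq + 2mp + 2mq + m + 2pq + p + q) + 1.
Since 4mpq + 2mp + 2mq + m + 2pq + p + q is an integer, the product is of the form 2k+1 for an integer k.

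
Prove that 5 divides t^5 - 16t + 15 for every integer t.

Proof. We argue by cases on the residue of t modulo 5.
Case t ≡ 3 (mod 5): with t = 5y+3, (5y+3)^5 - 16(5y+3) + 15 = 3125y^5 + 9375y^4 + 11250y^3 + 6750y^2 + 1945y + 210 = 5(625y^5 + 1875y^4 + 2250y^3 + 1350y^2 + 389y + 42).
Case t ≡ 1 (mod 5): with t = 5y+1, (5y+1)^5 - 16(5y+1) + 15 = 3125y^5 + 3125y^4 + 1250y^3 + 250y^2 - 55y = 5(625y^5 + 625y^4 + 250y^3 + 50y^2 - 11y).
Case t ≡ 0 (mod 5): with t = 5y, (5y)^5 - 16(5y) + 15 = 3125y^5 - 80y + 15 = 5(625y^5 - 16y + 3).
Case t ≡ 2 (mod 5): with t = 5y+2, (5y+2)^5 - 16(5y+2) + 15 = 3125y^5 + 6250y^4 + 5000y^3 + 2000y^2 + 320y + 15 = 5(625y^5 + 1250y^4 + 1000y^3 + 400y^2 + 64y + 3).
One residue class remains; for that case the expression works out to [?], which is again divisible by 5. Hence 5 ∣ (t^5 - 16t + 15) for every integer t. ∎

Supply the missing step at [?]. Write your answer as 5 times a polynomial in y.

Only t ≡ 4 (mod 5) is unaccounted for. Put t = 5y+4:
(5y+4)^5 - 16(5y+4) + 15 expands to 3125y^5 + 12500y^4 + 20000y^3 + 16000y^2 + 6320y + 975,
and factoring out 5 leaves 5(625y^5 + 2500y^4 + 4000y^3 + 3200y^2 + 1264y + 195).

5(625y^5 + 2500y^4 + 4000y^3 + 3200y^2 + 1264y + 195)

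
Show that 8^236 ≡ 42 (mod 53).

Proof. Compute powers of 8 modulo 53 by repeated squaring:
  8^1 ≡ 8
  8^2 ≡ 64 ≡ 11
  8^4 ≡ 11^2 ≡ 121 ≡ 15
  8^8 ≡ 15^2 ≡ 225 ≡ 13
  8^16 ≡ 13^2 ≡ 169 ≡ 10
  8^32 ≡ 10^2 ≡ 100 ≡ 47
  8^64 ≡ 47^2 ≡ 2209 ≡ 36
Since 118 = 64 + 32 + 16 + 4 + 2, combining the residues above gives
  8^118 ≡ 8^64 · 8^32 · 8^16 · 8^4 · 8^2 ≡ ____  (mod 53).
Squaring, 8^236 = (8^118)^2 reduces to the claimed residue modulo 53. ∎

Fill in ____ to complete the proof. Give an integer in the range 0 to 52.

Multiply the listed residues: 36 · 47 · 10 · 15 · 11 = 1692 → 16920 → 253800 → 2791800.
Reducing modulo 53: 2791800 = 52675·53 + 25, so 8^118 ≡ 25.

25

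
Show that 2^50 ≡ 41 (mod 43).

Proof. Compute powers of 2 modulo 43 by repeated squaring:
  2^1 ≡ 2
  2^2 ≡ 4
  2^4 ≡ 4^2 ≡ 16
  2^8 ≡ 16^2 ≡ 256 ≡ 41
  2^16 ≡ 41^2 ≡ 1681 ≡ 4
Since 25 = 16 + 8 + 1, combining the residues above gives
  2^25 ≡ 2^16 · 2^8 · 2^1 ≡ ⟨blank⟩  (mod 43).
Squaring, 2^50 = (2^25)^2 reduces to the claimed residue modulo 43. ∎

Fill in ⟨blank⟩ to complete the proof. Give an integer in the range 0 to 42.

27

2^16 · 2^8 · 2^1 ≡ 4 · 41 · 2 = 328.
328 mod 43 = 27, so 2^25 ≡ 27 (mod 43).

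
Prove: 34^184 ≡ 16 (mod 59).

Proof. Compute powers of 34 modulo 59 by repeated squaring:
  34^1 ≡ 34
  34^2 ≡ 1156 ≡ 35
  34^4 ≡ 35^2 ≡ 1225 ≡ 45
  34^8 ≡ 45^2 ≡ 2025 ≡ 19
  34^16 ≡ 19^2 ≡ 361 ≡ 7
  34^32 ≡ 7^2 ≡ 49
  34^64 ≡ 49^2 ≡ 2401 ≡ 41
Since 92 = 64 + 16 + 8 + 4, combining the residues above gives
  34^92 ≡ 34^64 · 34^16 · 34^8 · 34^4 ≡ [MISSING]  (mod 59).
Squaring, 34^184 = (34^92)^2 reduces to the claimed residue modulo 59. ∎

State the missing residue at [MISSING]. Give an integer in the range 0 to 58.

Multiply the listed residues: 41 · 7 · 19 · 45 = 287 → 5453 → 245385.
Reducing modulo 59: 245385 = 4159·59 + 4, so 34^92 ≡ 4.

4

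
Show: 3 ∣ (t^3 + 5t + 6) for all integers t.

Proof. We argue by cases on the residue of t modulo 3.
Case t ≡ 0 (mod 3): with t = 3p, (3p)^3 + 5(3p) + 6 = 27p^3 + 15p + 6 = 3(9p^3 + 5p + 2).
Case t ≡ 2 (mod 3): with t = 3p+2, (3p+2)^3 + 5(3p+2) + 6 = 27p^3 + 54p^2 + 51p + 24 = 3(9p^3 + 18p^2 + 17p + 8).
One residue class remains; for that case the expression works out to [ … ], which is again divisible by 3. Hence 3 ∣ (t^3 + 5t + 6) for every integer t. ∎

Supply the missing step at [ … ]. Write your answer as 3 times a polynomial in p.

Only t ≡ 1 (mod 3) is unaccounted for. Put t = 3p+1:
(3p+1)^3 + 5(3p+1) + 6 expands to 27p^3 + 27p^2 + 24p + 12,
and factoring out 3 leaves 3(9p^3 + 9p^2 + 8p + 4).

3(9p^3 + 9p^2 + 8p + 4)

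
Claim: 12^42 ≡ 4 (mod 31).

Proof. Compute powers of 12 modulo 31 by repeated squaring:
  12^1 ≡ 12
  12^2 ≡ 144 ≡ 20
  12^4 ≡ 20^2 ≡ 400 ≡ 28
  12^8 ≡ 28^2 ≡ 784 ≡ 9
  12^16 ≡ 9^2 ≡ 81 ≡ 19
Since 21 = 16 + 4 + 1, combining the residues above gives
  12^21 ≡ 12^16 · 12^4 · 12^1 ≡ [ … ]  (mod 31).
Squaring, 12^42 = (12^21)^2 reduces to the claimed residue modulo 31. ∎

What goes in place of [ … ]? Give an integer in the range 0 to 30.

29

Multiply the listed residues: 19 · 28 · 12 = 532 → 6384.
Reducing modulo 31: 6384 = 205·31 + 29, so 12^21 ≡ 29.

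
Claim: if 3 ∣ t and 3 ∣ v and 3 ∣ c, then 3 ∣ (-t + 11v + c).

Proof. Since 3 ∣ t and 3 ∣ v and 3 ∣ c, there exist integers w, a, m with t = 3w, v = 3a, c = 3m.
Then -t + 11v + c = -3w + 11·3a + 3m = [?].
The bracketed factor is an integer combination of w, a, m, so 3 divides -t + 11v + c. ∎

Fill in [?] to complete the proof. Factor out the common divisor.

Each term has a factor of 3: -3w + 11·3a + 3m = 3·(11a + m - w).
Since 11a + m - w is an integer, 3 ∣ (-t + 11v + c).

3(11a + m - w)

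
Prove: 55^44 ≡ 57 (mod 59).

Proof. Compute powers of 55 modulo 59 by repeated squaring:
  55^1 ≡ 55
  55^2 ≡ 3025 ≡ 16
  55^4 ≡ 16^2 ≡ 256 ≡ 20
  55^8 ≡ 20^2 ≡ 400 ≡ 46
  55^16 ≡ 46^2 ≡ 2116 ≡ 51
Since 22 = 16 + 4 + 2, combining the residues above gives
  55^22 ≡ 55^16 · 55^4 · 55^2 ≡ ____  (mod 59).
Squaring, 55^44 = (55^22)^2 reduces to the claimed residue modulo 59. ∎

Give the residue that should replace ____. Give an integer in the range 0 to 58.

Multiply the listed residues: 51 · 20 · 16 = 1020 → 16320.
Reducing modulo 59: 16320 = 276·59 + 36, so 55^22 ≡ 36.

36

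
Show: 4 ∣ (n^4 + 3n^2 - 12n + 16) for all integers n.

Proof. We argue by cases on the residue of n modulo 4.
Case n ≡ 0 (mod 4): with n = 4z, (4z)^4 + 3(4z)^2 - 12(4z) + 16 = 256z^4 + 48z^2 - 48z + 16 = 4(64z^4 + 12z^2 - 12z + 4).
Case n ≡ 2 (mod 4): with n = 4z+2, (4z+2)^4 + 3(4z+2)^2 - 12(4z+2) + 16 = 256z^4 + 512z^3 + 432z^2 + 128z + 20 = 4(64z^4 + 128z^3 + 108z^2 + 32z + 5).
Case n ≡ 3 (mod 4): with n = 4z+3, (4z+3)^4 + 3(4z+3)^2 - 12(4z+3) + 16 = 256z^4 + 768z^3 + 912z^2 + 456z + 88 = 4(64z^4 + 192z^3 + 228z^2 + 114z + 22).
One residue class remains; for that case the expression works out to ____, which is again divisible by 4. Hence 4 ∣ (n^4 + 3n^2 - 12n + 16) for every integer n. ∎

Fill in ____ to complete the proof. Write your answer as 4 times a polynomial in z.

The residues treated are {0, 2, 3}, so the missing case is n ≡ 1 (mod 4); write n = 4z+1.
Then (4z+1)^4 + 3(4z+1)^2 - 12(4z+1) + 16 = 256z^4 + 256z^3 + 144z^2 - 8z + 8 = 4(64z^4 + 64z^3 + 36z^2 - 2z + 2).

4(64z^4 + 64z^3 + 36z^2 - 2z + 2)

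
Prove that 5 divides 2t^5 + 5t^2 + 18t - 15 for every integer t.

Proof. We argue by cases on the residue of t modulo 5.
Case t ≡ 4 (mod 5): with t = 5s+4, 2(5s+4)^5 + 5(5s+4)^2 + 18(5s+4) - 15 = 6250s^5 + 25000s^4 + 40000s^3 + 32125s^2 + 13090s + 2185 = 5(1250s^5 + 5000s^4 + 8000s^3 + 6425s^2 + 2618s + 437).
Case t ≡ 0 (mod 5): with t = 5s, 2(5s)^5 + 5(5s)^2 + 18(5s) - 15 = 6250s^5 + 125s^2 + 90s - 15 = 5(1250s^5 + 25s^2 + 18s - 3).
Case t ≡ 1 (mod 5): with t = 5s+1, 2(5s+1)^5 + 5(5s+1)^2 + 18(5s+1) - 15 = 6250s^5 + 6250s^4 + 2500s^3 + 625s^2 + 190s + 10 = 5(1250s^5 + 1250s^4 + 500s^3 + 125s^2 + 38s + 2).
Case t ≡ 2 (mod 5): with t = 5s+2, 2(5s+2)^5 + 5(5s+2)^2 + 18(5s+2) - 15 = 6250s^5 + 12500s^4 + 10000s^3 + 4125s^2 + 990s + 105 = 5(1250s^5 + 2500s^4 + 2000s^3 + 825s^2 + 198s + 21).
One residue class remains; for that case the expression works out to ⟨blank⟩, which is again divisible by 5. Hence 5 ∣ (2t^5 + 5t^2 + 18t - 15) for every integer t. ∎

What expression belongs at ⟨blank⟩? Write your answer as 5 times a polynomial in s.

Only t ≡ 3 (mod 5) is unaccounted for. Put t = 5s+3:
2(5s+3)^5 + 5(5s+3)^2 + 18(5s+3) - 15 expands to 6250s^5 + 18750s^4 + 22500s^3 + 13625s^2 + 4290s + 570,
and factoring out 5 leaves 5(1250s^5 + 3750s^4 + 4500s^3 + 2725s^2 + 858s + 114).

5(1250s^5 + 3750s^4 + 4500s^3 + 2725s^2 + 858s + 114)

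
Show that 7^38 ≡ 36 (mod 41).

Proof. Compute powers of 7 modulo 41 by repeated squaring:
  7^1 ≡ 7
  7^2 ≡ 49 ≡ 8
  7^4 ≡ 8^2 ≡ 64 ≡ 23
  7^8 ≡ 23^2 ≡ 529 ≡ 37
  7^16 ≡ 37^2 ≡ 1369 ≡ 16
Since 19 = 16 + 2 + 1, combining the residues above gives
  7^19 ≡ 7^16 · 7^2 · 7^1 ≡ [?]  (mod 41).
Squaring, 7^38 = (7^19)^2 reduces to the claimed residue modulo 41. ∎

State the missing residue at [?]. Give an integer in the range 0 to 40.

35

Multiply the listed residues: 16 · 8 · 7 = 128 → 896.
Reducing modulo 41: 896 = 21·41 + 35, so 7^19 ≡ 35.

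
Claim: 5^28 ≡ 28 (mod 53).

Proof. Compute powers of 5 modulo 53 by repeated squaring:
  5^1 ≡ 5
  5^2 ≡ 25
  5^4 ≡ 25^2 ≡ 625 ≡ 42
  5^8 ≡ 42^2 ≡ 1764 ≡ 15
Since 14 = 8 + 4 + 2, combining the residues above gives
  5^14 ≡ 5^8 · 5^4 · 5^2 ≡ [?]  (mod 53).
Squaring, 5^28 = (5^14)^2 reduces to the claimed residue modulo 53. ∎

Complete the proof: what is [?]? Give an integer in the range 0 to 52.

5^8 · 5^4 · 5^2 ≡ 15 · 42 · 25 = 15750.
15750 mod 53 = 9, so 5^14 ≡ 9 (mod 53).

9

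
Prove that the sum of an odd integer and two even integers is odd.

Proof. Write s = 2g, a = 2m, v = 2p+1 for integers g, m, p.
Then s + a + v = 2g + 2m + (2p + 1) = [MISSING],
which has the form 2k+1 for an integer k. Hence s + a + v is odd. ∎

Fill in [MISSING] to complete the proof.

2(g + m + p) + 1

Expanding: 2g + 2m + (2p + 1) = 2g + 2m + 2p + 1.
Every term except the constant is even, so this is 2(g + m + p) + 1,
and g + m + p ∈ ℤ gives the required form.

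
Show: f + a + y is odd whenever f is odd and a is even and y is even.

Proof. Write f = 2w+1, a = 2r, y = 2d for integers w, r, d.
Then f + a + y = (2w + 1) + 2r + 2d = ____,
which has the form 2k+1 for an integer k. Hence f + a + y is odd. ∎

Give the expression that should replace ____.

(2w + 1) + 2r + 2d = 2d + 2r + 2w + 1
= 2(d + r + w) + 1.
Since d + r + w is an integer, the sum is of the form 2k+1 for an integer k.

2(d + r + w) + 1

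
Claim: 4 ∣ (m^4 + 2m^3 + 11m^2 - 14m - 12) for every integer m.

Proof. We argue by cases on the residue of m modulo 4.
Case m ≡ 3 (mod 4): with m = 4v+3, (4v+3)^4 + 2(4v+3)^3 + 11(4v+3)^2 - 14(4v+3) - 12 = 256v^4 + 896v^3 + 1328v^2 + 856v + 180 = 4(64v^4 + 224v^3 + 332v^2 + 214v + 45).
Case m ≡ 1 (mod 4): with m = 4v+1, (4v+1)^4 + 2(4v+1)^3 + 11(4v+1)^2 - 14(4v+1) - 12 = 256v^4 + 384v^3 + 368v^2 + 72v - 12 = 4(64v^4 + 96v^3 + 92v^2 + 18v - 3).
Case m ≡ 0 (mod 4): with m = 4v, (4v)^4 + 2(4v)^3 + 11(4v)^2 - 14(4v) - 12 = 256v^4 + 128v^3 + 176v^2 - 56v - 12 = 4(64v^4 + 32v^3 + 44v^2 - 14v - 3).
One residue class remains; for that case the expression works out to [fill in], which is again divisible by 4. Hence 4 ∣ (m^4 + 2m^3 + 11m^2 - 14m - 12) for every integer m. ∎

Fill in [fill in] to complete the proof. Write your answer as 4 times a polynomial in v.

Only m ≡ 2 (mod 4) is unaccounted for. Put m = 4v+2:
(4v+2)^4 + 2(4v+2)^3 + 11(4v+2)^2 - 14(4v+2) - 12 expands to 256v^4 + 640v^3 + 752v^2 + 344v + 36,
and factoring out 4 leaves 4(64v^4 + 160v^3 + 188v^2 + 86v + 9).

4(64v^4 + 160v^3 + 188v^2 + 86v + 9)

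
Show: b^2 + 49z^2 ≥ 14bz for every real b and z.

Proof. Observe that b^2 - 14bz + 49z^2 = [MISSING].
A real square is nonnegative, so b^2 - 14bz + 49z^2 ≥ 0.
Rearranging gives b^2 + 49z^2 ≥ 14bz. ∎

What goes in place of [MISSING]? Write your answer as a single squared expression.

(b - 7z)^2

b^2 - 14bz + 49z^2 is a perfect-square trinomial: the outer terms are (b)^2 and (7z)^2, and the cross term is -2·b·7z.
So b^2 - 14bz + 49z^2 = (b - 7z)^2 ≥ 0.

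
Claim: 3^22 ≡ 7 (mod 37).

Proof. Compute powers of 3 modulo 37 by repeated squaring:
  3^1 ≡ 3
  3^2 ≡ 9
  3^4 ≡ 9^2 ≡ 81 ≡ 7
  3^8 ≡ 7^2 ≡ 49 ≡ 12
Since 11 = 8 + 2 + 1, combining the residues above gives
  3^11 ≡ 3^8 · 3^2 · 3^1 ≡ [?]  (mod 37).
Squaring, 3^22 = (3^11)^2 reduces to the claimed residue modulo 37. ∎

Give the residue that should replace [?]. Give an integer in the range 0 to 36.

3^8 · 3^2 · 3^1 ≡ 12 · 9 · 3 = 324.
324 mod 37 = 28, so 3^11 ≡ 28 (mod 37).

28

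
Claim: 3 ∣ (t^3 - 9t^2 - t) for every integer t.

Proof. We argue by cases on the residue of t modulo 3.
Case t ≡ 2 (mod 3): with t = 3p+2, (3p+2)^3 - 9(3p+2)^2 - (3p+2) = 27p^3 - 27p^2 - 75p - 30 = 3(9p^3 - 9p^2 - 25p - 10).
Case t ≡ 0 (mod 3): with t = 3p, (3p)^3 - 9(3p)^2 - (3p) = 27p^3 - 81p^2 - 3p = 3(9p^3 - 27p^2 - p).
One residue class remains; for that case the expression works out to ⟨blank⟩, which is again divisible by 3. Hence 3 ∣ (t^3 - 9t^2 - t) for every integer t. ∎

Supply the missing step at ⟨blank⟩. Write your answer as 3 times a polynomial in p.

Only t ≡ 1 (mod 3) is unaccounted for. Put t = 3p+1:
(3p+1)^3 - 9(3p+1)^2 - (3p+1) expands to 27p^3 - 54p^2 - 48p - 9,
and factoring out 3 leaves 3(9p^3 - 18p^2 - 16p - 3).

3(9p^3 - 18p^2 - 16p - 3)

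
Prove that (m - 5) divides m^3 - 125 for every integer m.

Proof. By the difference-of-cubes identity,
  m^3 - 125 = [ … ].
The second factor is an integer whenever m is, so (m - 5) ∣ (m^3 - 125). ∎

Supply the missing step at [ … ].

a^3 - b^3 = (a - b)(a^2 + ab + b^2). With a = m, b = 5:
m^3 - 125 = (m - 5)(m^2 + 5m + 25).

(m - 5)(m^2 + 5m + 25)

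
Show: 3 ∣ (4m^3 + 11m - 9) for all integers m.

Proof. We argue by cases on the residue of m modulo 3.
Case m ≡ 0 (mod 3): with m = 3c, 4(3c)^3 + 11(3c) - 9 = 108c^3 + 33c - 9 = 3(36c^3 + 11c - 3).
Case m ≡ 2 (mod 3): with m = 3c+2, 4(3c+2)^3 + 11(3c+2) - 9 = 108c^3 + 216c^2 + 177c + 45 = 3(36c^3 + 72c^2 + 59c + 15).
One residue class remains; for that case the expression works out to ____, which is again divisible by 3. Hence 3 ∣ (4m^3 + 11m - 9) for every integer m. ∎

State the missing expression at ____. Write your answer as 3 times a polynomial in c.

3(36c^3 + 36c^2 + 23c + 2)

The residues treated are {0, 2}, so the missing case is m ≡ 1 (mod 3); write m = 3c+1.
Then 4(3c+1)^3 + 11(3c+1) - 9 = 108c^3 + 108c^2 + 69c + 6 = 3(36c^3 + 36c^2 + 23c + 2).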